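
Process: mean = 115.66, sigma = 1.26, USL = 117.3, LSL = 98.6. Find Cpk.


Cpu = (USL - mean) / (3*sigma) = (117.3 - 115.66) / (3*1.26) = 0.4339
Cpl = (mean - LSL) / (3*sigma) = (115.66 - 98.6) / (3*1.26) = 4.5132
Cpk = min(Cpu, Cpl) = 0.4339

0.4339


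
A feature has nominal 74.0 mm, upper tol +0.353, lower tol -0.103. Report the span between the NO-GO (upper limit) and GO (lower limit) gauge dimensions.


GO = nominal - lower_tol (smallest hole = maximum material condition)
GO = 74.0 - 0.103 = 73.897
NO-GO = nominal + upper_tol (largest hole = least material condition)
NO-GO = 74.0 + 0.353 = 74.353
spread = NO-GO - GO = 74.353 - 73.897 = 0.4560

0.4560


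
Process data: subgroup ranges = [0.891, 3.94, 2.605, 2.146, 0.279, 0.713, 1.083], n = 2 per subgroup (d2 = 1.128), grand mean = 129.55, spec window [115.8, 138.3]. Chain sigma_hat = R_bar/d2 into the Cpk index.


R_bar = (0.891 + 3.94 + 2.605 + 2.146 + 0.279 + 0.713 + 1.083) / 7 = 1.6652857
sigma = R_bar / d2 = 1.6652857 / 1.128 = 1.4763171
Cp = (USL - LSL)/(6*sigma) = (138.3 - 115.8)/(6*1.4763171) = 2.5401
Cpu = (138.3 - 129.55)/(3*1.4763171) = 1.9756
Cpl = (129.55 - 115.8)/(3*1.4763171) = 3.1046
Cpk = min(Cpu, Cpl) = 1.9756

1.9756


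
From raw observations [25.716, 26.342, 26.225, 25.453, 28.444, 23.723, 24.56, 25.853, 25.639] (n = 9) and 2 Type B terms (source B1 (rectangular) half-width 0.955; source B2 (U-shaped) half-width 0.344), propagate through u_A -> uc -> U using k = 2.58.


mean = (25.716 + 26.342 + 26.225 + 25.453 + 28.444 + 23.723 + 24.56 + 25.853 + 25.639) / 9 = 25.77277778
s = sqrt(sum((x - mean)^2)/(n-1)) = 1.2974099
u_A = s / sqrt(n) = 1.2974099 / sqrt(9) = 0.43246997
u_B1 = 0.955 / sqrt(3) = 0.55136951
u_B2 = 0.344 / sqrt(2) = 0.24324473
uc = sqrt(0.43246997^2 + 0.55136951^2 + 0.24324473^2) = 0.74175913
U = k * uc = 2.58 * 0.74175913
U = 1.9137

1.9137


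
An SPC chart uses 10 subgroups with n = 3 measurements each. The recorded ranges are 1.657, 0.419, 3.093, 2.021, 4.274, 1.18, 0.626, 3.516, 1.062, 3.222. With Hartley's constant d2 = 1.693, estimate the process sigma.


R_bar = (1.657 + 0.419 + 3.093 + 2.021 + 4.274 + 1.18 + 0.626 + 3.516 + 1.062 + 3.222) / 10
R_bar = 21.07 / 10 = 2.107
sigma_hat = R_bar / d2 = 2.107 / 1.693 = 1.2445

1.2445


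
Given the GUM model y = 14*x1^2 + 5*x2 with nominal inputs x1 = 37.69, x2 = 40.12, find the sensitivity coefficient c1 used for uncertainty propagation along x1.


y = 14*x1^2 + 5*x2
dy/dx1 = 2*14*x1
Evaluate at x1 = 37.69: c1 = 28 * 37.69
c1 = 1055.3200

1055.3200


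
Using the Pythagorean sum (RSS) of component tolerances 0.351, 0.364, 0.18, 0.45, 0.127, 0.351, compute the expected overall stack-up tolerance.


RSS = sqrt(0.351^2 + 0.364^2 + 0.18^2 + 0.45^2 + 0.127^2 + 0.351^2)
= sqrt(0.629927)
= 0.7937

0.7937


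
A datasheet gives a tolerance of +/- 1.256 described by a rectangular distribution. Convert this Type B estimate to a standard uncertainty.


u_B = half_width / sqrt(3)
u_B = 1.256 / 1.7320508
u_B = 0.7252

0.7252


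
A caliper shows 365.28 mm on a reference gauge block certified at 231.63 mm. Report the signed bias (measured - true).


Systematic error = measured - true
= 365.28 - 231.63
= 133.6500

133.6500


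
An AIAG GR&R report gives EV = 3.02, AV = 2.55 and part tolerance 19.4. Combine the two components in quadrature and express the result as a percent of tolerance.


GRR = sqrt(EV^2 + AV^2) = sqrt(3.02^2 + 2.55^2) = 3.9525814
%GRR = GRR / tol * 100 = 3.9525814 / 19.4 * 100
%GRR = 20.3741

20.3741


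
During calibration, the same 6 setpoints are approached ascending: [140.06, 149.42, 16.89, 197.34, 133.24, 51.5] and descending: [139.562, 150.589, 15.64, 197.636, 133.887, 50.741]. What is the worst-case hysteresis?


|140.06 - 139.562| = 0.4980
|149.42 - 150.589| = 1.1690
|16.89 - 15.64| = 1.2500
|197.34 - 197.636| = 0.2960
|133.24 - 133.887| = 0.6470
|51.5 - 50.741| = 0.7590
hysteresis = max(diffs) = 1.2500

1.2500


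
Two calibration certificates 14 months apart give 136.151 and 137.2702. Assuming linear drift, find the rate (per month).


rate = (v2 - v1) / months
= (137.2702 - 136.151) / 14
= 1.1192 / 14
= 0.0799

0.0799


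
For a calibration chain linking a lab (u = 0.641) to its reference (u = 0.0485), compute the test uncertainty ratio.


TUR = u_lab / u_ref
= 0.641 / 0.0485
= 13.2165

13.2165


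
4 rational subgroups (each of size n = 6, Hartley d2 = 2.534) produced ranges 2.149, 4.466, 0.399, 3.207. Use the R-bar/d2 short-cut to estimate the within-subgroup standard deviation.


R_bar = (2.149 + 4.466 + 0.399 + 3.207) / 4
R_bar = 10.221 / 4 = 2.55525
sigma_hat = R_bar / d2 = 2.55525 / 2.534 = 1.0084

1.0084


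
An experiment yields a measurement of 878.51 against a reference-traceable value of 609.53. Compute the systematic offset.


Systematic error = measured - true
= 878.51 - 609.53
= 268.9800

268.9800


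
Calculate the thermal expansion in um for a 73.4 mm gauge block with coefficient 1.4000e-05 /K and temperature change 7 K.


dL = L * alpha * dT
= 73.4 * 1.4000e-05 * 7
= 0.0071932 mm
dL_um = 0.0071932 * 1000 = 7.1932 um

7.1932


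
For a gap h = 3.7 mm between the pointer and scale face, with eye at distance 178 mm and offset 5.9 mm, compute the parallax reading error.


error = h * offset / d
= 3.7 * 5.9 / 178
= 0.1226

0.1226


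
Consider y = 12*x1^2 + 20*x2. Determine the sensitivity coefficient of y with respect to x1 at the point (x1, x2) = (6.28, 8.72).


y = 12*x1^2 + 20*x2
dy/dx1 = 2*12*x1
Evaluate at x1 = 6.28: c1 = 24 * 6.28
c1 = 150.7200

150.7200


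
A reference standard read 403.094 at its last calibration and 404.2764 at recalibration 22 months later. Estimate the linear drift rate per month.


rate = (v2 - v1) / months
= (404.2764 - 403.094) / 22
= 1.1824 / 22
= 0.0537

0.0537


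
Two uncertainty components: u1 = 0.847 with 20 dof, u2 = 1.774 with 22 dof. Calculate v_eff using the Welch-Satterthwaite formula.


uc = sqrt(u1^2 + u2^2) = sqrt(0.847^2 + 1.774^2) = 1.9658293
v_eff = uc^4 / (u1^4/v1 + u2^4/v2)
= 1.9658293^4 / (0.847^4/20 + 1.774^4/22)
= 14.934243 / 0.47591957
v_eff = 31.3798

31.3798


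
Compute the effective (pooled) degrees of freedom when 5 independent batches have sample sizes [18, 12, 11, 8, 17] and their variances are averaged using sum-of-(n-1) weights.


nu = sum_i (n_i - 1)
nu = ((18 - 1) + (12 - 1) + (11 - 1) + (8 - 1) + (17 - 1))
nu = 17 + 11 + 10 + 7 + 16
nu = 61

61


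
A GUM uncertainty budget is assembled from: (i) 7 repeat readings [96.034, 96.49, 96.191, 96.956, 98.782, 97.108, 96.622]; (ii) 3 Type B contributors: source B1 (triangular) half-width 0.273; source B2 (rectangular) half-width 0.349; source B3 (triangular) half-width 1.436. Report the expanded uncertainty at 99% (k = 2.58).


mean = (96.034 + 96.49 + 96.191 + 96.956 + 98.782 + 97.108 + 96.622) / 7 = 96.88328571
s = sqrt(sum((x - mean)^2)/(n-1)) = 0.92054236
u_A = s / sqrt(n) = 0.92054236 / sqrt(7) = 0.34793231
u_B1 = 0.273 / sqrt(6) = 0.11145178
u_B2 = 0.349 / sqrt(3) = 0.20149524
u_B3 = 1.436 / sqrt(6) = 0.58624455
uc = sqrt(0.34793231^2 + 0.11145178^2 + 0.20149524^2 + 0.58624455^2) = 0.71955639
U = k * uc = 2.58 * 0.71955639
U = 1.8565

1.8565


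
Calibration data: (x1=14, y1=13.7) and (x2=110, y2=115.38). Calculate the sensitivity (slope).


slope = (y2 - y1) / (x2 - x1)
= (115.38 - 13.7) / (110 - 14)
= 101.6800 / 96
= 1.0592

1.0592


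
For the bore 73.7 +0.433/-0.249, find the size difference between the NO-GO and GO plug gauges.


GO = nominal - lower_tol (smallest hole = maximum material condition)
GO = 73.7 - 0.249 = 73.451
NO-GO = nominal + upper_tol (largest hole = least material condition)
NO-GO = 73.7 + 0.433 = 74.133
spread = NO-GO - GO = 74.133 - 73.451 = 0.6820

0.6820


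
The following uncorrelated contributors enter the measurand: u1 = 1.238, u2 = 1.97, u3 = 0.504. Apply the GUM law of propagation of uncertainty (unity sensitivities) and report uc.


uc = sqrt(1.238^2 + 1.97^2 + 0.504^2)
uc = sqrt(5.66756)
uc = 2.3807

2.3807


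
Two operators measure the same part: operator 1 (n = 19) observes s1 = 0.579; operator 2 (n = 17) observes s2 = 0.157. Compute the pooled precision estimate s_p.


s_p = sqrt(((n1-1)*s1^2 + (n2-1)*s2^2) / (n1+n2-2))
numerator = (19-1)*0.579^2 + (17-1)*0.157^2 = 6.034338 + 0.394384 = 6.428722
denominator = 19 + 17 - 2 = 34
s_p^2 = 6.428722 / 34 = 0.18908006
s_p = sqrt(0.18908006) = 0.4348

0.4348


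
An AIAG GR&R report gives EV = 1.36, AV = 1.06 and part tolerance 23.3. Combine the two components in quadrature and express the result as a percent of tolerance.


GRR = sqrt(EV^2 + AV^2) = sqrt(1.36^2 + 1.06^2) = 1.724297
%GRR = GRR / tol * 100 = 1.724297 / 23.3 * 100
%GRR = 7.4004

7.4004


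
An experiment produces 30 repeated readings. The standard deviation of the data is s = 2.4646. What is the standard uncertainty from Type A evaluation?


u_A = s / sqrt(n)
u_A = 2.4646 / sqrt(30)
u_A = 2.4646 / 5.4772256
u_A = 0.4500

0.4500


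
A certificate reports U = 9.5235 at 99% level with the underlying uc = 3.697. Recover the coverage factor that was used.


k = U / uc
k = 9.5235 / 3.697
k = 2.576

2.576


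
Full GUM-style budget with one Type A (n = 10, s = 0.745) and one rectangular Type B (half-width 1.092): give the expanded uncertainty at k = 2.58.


u_A = s / sqrt(n) = 0.745 / sqrt(10) = 0.23558969
u_B = half_width / sqrt(3) = 1.092 / sqrt(3) = 0.63046649
uc = sqrt(u_A^2 + u_B^2) = sqrt(0.23558969^2 + 0.63046649^2) = 0.67304569
U = k * uc = 2.58 * 0.67304569
U = 1.7365

1.7365


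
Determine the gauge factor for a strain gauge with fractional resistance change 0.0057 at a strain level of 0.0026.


GF = (dR/R) / epsilon
= 0.0057 / 0.0026
= 2.1923

2.1923


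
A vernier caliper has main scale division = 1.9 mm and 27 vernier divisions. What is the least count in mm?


LC = MSD / n_div
= 1.9 / 27
= 0.0704

0.0704


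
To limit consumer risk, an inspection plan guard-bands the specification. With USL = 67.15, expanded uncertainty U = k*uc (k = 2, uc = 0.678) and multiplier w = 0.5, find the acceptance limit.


U = k * uc = 2 * 0.678 = 1.356
guard band g = w * U = 0.5 * 1.356 = 0.678
AL = USL - g = 67.15 - 0.678
AL = 66.4720

66.4720


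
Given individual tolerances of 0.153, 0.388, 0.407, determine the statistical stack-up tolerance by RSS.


RSS = sqrt(0.153^2 + 0.388^2 + 0.407^2)
= sqrt(0.339602)
= 0.5828

0.5828


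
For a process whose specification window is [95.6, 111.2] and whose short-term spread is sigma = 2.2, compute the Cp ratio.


Cp = (USL - LSL) / (6 * sigma)
= (111.2 - 95.6) / (6 * 2.2)
= 15.6000 / 13.2000
= 1.1818

1.1818


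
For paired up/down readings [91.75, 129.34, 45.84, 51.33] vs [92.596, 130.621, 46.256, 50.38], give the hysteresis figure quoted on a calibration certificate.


|91.75 - 92.596| = 0.8460
|129.34 - 130.621| = 1.2810
|45.84 - 46.256| = 0.4160
|51.33 - 50.38| = 0.9500
hysteresis = max(diffs) = 1.2810

1.2810


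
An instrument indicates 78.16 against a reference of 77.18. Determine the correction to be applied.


Correction = standard - reading
= 77.18 - 78.16
= -0.9800

-0.9800


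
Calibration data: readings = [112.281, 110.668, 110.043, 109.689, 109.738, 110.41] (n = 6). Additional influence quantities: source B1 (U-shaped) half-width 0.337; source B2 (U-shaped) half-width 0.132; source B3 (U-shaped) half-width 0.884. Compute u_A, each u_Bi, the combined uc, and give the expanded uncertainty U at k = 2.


mean = (112.281 + 110.668 + 110.043 + 109.689 + 109.738 + 110.41) / 6 = 110.4715
s = sqrt(sum((x - mean)^2)/(n-1)) = 0.96442994
u_A = s / sqrt(n) = 0.96442994 / sqrt(6) = 0.39372687
u_B1 = 0.337 / sqrt(2) = 0.23829499
u_B2 = 0.132 / sqrt(2) = 0.093338095
u_B3 = 0.884 / sqrt(2) = 0.62508239
uc = sqrt(0.39372687^2 + 0.23829499^2 + 0.093338095^2 + 0.62508239^2) = 0.78182181
U = k * uc = 2 * 0.78182181
U = 1.5636

1.5636


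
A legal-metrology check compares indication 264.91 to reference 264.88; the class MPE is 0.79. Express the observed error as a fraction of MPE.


e = indication - reference = 264.91 - 264.88 = 0.0300
|e| = 0.0300
ratio = |e| / MPE = 0.0300 / 0.79
ratio = 0.0380

0.0380


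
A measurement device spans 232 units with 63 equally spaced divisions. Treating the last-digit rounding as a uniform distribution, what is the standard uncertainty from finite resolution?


resolution = range / divisions
resolution = 232 / 63 = 3.6825397
u_res = resolution / (2*sqrt(3))
u_res = 3.6825397 / 3.4641016
u_res = 1.0631

1.0631


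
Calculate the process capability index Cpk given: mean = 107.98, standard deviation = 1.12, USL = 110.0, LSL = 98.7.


Cpu = (USL - mean) / (3*sigma) = (110.0 - 107.98) / (3*1.12) = 0.6012
Cpl = (mean - LSL) / (3*sigma) = (107.98 - 98.7) / (3*1.12) = 2.7619
Cpk = min(Cpu, Cpl) = 0.6012

0.6012


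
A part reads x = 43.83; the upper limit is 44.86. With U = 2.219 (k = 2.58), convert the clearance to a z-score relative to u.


u = U / k = 2.219 / 2.58 = 0.86007752
margin = |USL - x| = |44.86 - 43.83| = 1.03
z = margin / u = 1.03 / 0.86007752
z = 1.1976

1.1976


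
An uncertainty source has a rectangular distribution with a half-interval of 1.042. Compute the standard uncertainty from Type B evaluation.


u_B = half_width / sqrt(3)
u_B = 1.042 / 1.7320508
u_B = 0.6016

0.6016


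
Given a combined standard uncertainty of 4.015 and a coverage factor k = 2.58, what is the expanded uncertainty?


U = k * uc
U = 2.58 * 4.015
U = 10.3587

10.3587


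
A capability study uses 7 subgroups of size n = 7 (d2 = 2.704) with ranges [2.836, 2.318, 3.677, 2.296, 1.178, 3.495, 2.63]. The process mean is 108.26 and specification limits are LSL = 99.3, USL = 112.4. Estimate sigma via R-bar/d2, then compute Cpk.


R_bar = (2.836 + 2.318 + 3.677 + 2.296 + 1.178 + 3.495 + 2.63) / 7 = 2.6328571
sigma = R_bar / d2 = 2.6328571 / 2.704 = 0.97368976
Cp = (USL - LSL)/(6*sigma) = (112.4 - 99.3)/(6*0.97368976) = 2.2423
Cpu = (112.4 - 108.26)/(3*0.97368976) = 1.4173
Cpl = (108.26 - 99.3)/(3*0.97368976) = 3.0674
Cpk = min(Cpu, Cpl) = 1.4173

1.4173


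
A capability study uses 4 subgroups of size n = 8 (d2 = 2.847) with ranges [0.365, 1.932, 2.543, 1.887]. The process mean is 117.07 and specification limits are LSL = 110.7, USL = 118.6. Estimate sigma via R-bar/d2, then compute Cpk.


R_bar = (0.365 + 1.932 + 2.543 + 1.887) / 4 = 1.68175
sigma = R_bar / d2 = 1.68175 / 2.847 = 0.59070952
Cp = (USL - LSL)/(6*sigma) = (118.6 - 110.7)/(6*0.59070952) = 2.2290
Cpu = (118.6 - 117.07)/(3*0.59070952) = 0.8634
Cpl = (117.07 - 110.7)/(3*0.59070952) = 3.5945
Cpk = min(Cpu, Cpl) = 0.8634

0.8634


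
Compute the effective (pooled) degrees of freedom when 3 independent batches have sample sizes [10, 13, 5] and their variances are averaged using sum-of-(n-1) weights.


nu = sum_i (n_i - 1)
nu = ((10 - 1) + (13 - 1) + (5 - 1))
nu = 9 + 12 + 4
nu = 25

25


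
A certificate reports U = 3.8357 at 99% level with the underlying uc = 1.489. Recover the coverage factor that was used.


k = U / uc
k = 3.8357 / 1.489
k = 2.576

2.576


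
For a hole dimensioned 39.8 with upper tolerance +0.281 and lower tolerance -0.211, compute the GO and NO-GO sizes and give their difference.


GO = nominal - lower_tol (smallest hole = maximum material condition)
GO = 39.8 - 0.211 = 39.589
NO-GO = nominal + upper_tol (largest hole = least material condition)
NO-GO = 39.8 + 0.281 = 40.081
spread = NO-GO - GO = 40.081 - 39.589 = 0.4920

0.4920


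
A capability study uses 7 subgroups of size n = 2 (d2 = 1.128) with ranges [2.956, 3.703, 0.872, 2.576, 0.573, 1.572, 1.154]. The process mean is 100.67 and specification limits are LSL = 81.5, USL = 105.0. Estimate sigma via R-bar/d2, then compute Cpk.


R_bar = (2.956 + 3.703 + 0.872 + 2.576 + 0.573 + 1.572 + 1.154) / 7 = 1.9151429
sigma = R_bar / d2 = 1.9151429 / 1.128 = 1.6978217
Cp = (USL - LSL)/(6*sigma) = (105.0 - 81.5)/(6*1.6978217) = 2.3069
Cpu = (105.0 - 100.67)/(3*1.6978217) = 0.8501
Cpl = (100.67 - 81.5)/(3*1.6978217) = 3.7636
Cpk = min(Cpu, Cpl) = 0.8501

0.8501


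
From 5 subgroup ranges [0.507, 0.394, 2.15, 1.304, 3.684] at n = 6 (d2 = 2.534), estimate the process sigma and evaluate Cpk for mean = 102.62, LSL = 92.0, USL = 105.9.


R_bar = (0.507 + 0.394 + 2.15 + 1.304 + 3.684) / 5 = 1.6078
sigma = R_bar / d2 = 1.6078 / 2.534 = 0.63449092
Cp = (USL - LSL)/(6*sigma) = (105.9 - 92.0)/(6*0.63449092) = 3.6512
Cpu = (105.9 - 102.62)/(3*0.63449092) = 1.7232
Cpl = (102.62 - 92.0)/(3*0.63449092) = 5.5793
Cpk = min(Cpu, Cpl) = 1.7232

1.7232


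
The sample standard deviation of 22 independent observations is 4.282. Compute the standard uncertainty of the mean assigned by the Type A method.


u_A = s / sqrt(n)
u_A = 4.282 / sqrt(22)
u_A = 4.282 / 4.6904158
u_A = 0.9129

0.9129


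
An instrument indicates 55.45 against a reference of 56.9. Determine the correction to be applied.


Correction = standard - reading
= 56.9 - 55.45
= 1.4500

1.4500


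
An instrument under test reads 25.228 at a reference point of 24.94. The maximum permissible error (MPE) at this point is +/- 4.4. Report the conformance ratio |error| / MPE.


e = indication - reference = 25.228 - 24.94 = 0.2880
|e| = 0.2880
ratio = |e| / MPE = 0.2880 / 4.4
ratio = 0.0655

0.0655


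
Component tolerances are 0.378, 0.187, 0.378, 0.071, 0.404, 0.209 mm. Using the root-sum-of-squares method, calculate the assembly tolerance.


RSS = sqrt(0.378^2 + 0.187^2 + 0.378^2 + 0.071^2 + 0.404^2 + 0.209^2)
= sqrt(0.532675)
= 0.7298

0.7298


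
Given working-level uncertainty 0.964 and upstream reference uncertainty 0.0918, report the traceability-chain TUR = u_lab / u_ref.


TUR = u_lab / u_ref
= 0.964 / 0.0918
= 10.5011

10.5011


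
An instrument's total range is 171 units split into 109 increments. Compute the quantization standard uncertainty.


resolution = range / divisions
resolution = 171 / 109 = 1.5688073
u_res = resolution / (2*sqrt(3))
u_res = 1.5688073 / 3.4641016
u_res = 0.4529

0.4529


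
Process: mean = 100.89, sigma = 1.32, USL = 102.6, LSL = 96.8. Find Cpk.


Cpu = (USL - mean) / (3*sigma) = (102.6 - 100.89) / (3*1.32) = 0.4318
Cpl = (mean - LSL) / (3*sigma) = (100.89 - 96.8) / (3*1.32) = 1.0328
Cpk = min(Cpu, Cpl) = 0.4318

0.4318


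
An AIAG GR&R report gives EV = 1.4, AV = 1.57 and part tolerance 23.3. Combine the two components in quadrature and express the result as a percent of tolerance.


GRR = sqrt(EV^2 + AV^2) = sqrt(1.4^2 + 1.57^2) = 2.1035446
%GRR = GRR / tol * 100 = 2.1035446 / 23.3 * 100
%GRR = 9.0281

9.0281


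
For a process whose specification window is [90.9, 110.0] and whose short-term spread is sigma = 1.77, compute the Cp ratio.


Cp = (USL - LSL) / (6 * sigma)
= (110.0 - 90.9) / (6 * 1.77)
= 19.1000 / 10.6200
= 1.7985

1.7985


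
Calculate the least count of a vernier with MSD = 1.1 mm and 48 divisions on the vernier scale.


LC = MSD / n_div
= 1.1 / 48
= 0.0229

0.0229


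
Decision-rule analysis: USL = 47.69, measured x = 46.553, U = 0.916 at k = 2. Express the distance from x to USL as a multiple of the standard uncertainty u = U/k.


u = U / k = 0.916 / 2 = 0.458
margin = |USL - x| = |47.69 - 46.553| = 1.137
z = margin / u = 1.137 / 0.458
z = 2.4825

2.4825


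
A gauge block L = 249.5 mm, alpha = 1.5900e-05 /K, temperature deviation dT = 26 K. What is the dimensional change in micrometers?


dL = L * alpha * dT
= 249.5 * 1.5900e-05 * 26
= 0.1031433 mm
dL_um = 0.1031433 * 1000 = 103.1433 um

103.1433


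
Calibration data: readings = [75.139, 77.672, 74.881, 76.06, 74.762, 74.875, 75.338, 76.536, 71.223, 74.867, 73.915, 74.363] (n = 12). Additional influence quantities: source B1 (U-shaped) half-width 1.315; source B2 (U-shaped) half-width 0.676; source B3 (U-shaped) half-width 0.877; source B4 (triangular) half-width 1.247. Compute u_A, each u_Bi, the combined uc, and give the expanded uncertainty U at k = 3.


mean = (75.139 + 77.672 + 74.881 + 76.06 + 74.762 + 74.875 + 75.338 + 76.536 + 71.223 + 74.867 + 73.915 + 74.363) / 12 = 74.96925
s = sqrt(sum((x - mean)^2)/(n-1)) = 1.5578989
u_A = s / sqrt(n) = 1.5578989 / sqrt(12) = 0.44972667
u_B1 = 1.315 / sqrt(2) = 0.92984542
u_B2 = 0.676 / sqrt(2) = 0.47800418
u_B3 = 0.877 / sqrt(2) = 0.62013265
u_B4 = 1.247 / sqrt(6) = 0.50908562
uc = sqrt(0.44972667^2 + 0.92984542^2 + 0.47800418^2 + 0.62013265^2 + 0.50908562^2) = 1.3925111
U = k * uc = 3 * 1.3925111
U = 4.1775

4.1775


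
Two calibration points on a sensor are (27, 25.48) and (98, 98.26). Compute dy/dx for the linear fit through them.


slope = (y2 - y1) / (x2 - x1)
= (98.26 - 25.48) / (98 - 27)
= 72.7800 / 71
= 1.0251

1.0251


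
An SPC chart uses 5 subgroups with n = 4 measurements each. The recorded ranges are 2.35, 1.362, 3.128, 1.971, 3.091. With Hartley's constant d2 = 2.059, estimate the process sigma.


R_bar = (2.35 + 1.362 + 3.128 + 1.971 + 3.091) / 5
R_bar = 11.902 / 5 = 2.3804
sigma_hat = R_bar / d2 = 2.3804 / 2.059 = 1.1561

1.1561


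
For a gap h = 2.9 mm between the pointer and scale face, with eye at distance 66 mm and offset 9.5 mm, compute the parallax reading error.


error = h * offset / d
= 2.9 * 9.5 / 66
= 0.4174

0.4174


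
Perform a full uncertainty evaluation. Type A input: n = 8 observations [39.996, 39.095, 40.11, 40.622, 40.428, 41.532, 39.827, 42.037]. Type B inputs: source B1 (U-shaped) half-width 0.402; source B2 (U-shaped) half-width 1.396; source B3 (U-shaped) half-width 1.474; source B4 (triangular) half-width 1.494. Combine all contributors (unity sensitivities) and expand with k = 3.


mean = (39.996 + 39.095 + 40.11 + 40.622 + 40.428 + 41.532 + 39.827 + 42.037) / 8 = 40.455875
s = sqrt(sum((x - mean)^2)/(n-1)) = 0.94604099
u_A = s / sqrt(n) = 0.94604099 / sqrt(8) = 0.334476
u_B1 = 0.402 / sqrt(2) = 0.28425693
u_B2 = 1.396 / sqrt(2) = 0.98712107
u_B3 = 1.474 / sqrt(2) = 1.0422754
u_B4 = 1.494 / sqrt(6) = 0.60992295
uc = sqrt(0.334476^2 + 0.28425693^2 + 0.98712107^2 + 1.0422754^2 + 0.60992295^2) = 1.6203173
U = k * uc = 3 * 1.6203173
U = 4.8610

4.8610


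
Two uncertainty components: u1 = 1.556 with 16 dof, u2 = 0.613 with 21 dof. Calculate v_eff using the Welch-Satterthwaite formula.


uc = sqrt(u1^2 + u2^2) = sqrt(1.556^2 + 0.613^2) = 1.672395
v_eff = uc^4 / (u1^4/v1 + u2^4/v2)
= 1.672395^4 / (1.556^4/16 + 0.613^4/21)
= 7.8226778 / 0.37309264
v_eff = 20.9671

20.9671


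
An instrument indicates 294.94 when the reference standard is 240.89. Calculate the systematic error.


Systematic error = measured - true
= 294.94 - 240.89
= 54.0500

54.0500


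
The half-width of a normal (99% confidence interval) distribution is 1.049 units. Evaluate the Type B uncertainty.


u_B = half_width / 2.576
u_B = 1.049 / 2.576
u_B = 0.4072

0.4072


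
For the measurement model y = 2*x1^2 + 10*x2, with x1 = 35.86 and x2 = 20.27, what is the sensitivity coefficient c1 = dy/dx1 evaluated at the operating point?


y = 2*x1^2 + 10*x2
dy/dx1 = 2*2*x1
Evaluate at x1 = 35.86: c1 = 4 * 35.86
c1 = 143.4400

143.4400


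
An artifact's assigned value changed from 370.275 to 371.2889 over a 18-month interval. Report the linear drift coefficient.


rate = (v2 - v1) / months
= (371.2889 - 370.275) / 18
= 1.0139 / 18
= 0.0563

0.0563


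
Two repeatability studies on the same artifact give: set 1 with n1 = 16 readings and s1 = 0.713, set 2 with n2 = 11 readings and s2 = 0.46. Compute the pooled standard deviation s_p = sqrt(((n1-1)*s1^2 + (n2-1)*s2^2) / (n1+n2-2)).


s_p = sqrt(((n1-1)*s1^2 + (n2-1)*s2^2) / (n1+n2-2))
numerator = (16-1)*0.713^2 + (11-1)*0.46^2 = 7.625535 + 2.116 = 9.741535
denominator = 16 + 11 - 2 = 25
s_p^2 = 9.741535 / 25 = 0.3896614
s_p = sqrt(0.3896614) = 0.6242

0.6242


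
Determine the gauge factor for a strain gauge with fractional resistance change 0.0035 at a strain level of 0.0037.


GF = (dR/R) / epsilon
= 0.0035 / 0.0037
= 0.9459

0.9459


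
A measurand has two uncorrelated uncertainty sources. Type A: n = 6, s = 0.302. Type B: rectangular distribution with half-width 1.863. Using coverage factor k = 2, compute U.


u_A = s / sqrt(n) = 0.302 / sqrt(6) = 0.12329098
u_B = half_width / sqrt(3) = 1.863 / sqrt(3) = 1.0756036
uc = sqrt(u_A^2 + u_B^2) = sqrt(0.12329098^2 + 1.0756036^2) = 1.0826467
U = k * uc = 2 * 1.0826467
U = 2.1653

2.1653


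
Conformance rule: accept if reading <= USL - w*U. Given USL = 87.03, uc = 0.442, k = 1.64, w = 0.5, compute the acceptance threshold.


U = k * uc = 1.64 * 0.442 = 0.72488
guard band g = w * U = 0.5 * 0.72488 = 0.36244
AL = USL - g = 87.03 - 0.36244
AL = 86.6676

86.6676


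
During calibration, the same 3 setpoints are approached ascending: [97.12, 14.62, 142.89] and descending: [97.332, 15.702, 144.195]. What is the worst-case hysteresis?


|97.12 - 97.332| = 0.2120
|14.62 - 15.702| = 1.0820
|142.89 - 144.195| = 1.3050
hysteresis = max(diffs) = 1.3050

1.3050


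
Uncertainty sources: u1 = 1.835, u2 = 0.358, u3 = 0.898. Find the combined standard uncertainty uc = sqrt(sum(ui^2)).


uc = sqrt(1.835^2 + 0.358^2 + 0.898^2)
uc = sqrt(4.301793)
uc = 2.0741

2.0741


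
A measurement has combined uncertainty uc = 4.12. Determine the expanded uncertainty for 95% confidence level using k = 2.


U = k * uc
U = 2 * 4.12
U = 8.2400

8.2400


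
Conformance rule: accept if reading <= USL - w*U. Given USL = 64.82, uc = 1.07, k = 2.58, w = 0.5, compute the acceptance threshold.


U = k * uc = 2.58 * 1.07 = 2.7606
guard band g = w * U = 0.5 * 2.7606 = 1.3803
AL = USL - g = 64.82 - 1.3803
AL = 63.4397

63.4397


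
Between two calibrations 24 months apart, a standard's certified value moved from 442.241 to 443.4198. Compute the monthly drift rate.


rate = (v2 - v1) / months
= (443.4198 - 442.241) / 24
= 1.1788 / 24
= 0.0491

0.0491


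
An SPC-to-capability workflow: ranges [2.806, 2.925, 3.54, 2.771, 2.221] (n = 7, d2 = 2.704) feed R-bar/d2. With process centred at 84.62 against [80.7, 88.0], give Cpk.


R_bar = (2.806 + 2.925 + 3.54 + 2.771 + 2.221) / 5 = 2.8526
sigma = R_bar / d2 = 2.8526 / 2.704 = 1.0549556
Cp = (USL - LSL)/(6*sigma) = (88.0 - 80.7)/(6*1.0549556) = 1.1533
Cpu = (88.0 - 84.62)/(3*1.0549556) = 1.0680
Cpl = (84.62 - 80.7)/(3*1.0549556) = 1.2386
Cpk = min(Cpu, Cpl) = 1.0680

1.0680


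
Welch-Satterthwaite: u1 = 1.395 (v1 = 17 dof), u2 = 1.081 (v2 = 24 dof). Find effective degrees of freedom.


uc = sqrt(u1^2 + u2^2) = sqrt(1.395^2 + 1.081^2) = 1.764819
v_eff = uc^4 / (u1^4/v1 + u2^4/v2)
= 1.764819^4 / (1.395^4/17 + 1.081^4/24)
= 9.7006466 / 0.27966277
v_eff = 34.6869

34.6869


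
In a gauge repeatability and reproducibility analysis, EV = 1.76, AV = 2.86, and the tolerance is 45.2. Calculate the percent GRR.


GRR = sqrt(EV^2 + AV^2) = sqrt(1.76^2 + 2.86^2) = 3.3581543
%GRR = GRR / tol * 100 = 3.3581543 / 45.2 * 100
%GRR = 7.4295

7.4295


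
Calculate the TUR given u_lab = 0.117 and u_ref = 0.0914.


TUR = u_lab / u_ref
= 0.117 / 0.0914
= 1.2801

1.2801


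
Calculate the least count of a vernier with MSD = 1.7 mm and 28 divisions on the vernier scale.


LC = MSD / n_div
= 1.7 / 28
= 0.0607

0.0607


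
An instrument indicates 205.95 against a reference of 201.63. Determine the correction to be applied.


Correction = standard - reading
= 201.63 - 205.95
= -4.3200

-4.3200


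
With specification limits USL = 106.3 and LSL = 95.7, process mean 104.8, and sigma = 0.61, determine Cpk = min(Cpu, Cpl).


Cpu = (USL - mean) / (3*sigma) = (106.3 - 104.8) / (3*0.61) = 0.8197
Cpl = (mean - LSL) / (3*sigma) = (104.8 - 95.7) / (3*0.61) = 4.9727
Cpk = min(Cpu, Cpl) = 0.8197

0.8197


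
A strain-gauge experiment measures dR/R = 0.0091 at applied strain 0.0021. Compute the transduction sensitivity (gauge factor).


GF = (dR/R) / epsilon
= 0.0091 / 0.0021
= 4.3333

4.3333


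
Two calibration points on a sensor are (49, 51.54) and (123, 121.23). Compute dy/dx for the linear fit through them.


slope = (y2 - y1) / (x2 - x1)
= (121.23 - 51.54) / (123 - 49)
= 69.6900 / 74
= 0.9418

0.9418


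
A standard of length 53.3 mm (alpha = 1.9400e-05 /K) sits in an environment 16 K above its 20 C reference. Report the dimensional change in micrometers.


dL = L * alpha * dT
= 53.3 * 1.9400e-05 * 16
= 0.0165443 mm
dL_um = 0.0165443 * 1000 = 16.5443 um

16.5443


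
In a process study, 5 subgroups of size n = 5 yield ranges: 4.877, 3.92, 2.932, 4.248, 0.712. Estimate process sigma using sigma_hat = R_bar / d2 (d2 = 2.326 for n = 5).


R_bar = (4.877 + 3.92 + 2.932 + 4.248 + 0.712) / 5
R_bar = 16.689 / 5 = 3.3378
sigma_hat = R_bar / d2 = 3.3378 / 2.326 = 1.4350

1.4350


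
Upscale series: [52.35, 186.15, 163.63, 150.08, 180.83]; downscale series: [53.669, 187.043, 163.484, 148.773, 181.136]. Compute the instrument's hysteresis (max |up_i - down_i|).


|52.35 - 53.669| = 1.3190
|186.15 - 187.043| = 0.8930
|163.63 - 163.484| = 0.1460
|150.08 - 148.773| = 1.3070
|180.83 - 181.136| = 0.3060
hysteresis = max(diffs) = 1.3190

1.3190


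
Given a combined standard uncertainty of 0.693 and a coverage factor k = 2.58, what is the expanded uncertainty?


U = k * uc
U = 2.58 * 0.693
U = 1.7879

1.7879


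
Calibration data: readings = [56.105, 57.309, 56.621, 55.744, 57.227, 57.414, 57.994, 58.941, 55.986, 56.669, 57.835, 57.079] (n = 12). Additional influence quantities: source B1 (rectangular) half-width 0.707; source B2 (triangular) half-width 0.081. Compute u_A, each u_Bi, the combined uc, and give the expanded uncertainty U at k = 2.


mean = (56.105 + 57.309 + 56.621 + 55.744 + 57.227 + 57.414 + 57.994 + 58.941 + 55.986 + 56.669 + 57.835 + 57.079) / 12 = 57.077
s = sqrt(sum((x - mean)^2)/(n-1)) = 0.9227528
u_A = s / sqrt(n) = 0.9227528 / sqrt(12) = 0.26637579
u_B1 = 0.707 / sqrt(3) = 0.40818664
u_B2 = 0.081 / sqrt(6) = 0.033068112
uc = sqrt(0.26637579^2 + 0.40818664^2 + 0.033068112^2) = 0.48853444
U = k * uc = 2 * 0.48853444
U = 0.9771

0.9771


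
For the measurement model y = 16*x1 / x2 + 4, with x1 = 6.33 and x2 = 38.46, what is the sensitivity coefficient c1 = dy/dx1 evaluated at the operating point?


y = 16*x1 / x2 + 4
dy/dx1 = 16/x2
Evaluate at x2 = 38.46: c1 = 16 / 38.46
c1 = 0.4160

0.4160


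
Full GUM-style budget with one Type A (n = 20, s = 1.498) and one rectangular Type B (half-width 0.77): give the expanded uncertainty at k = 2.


u_A = s / sqrt(n) = 1.498 / sqrt(20) = 0.33496298
u_B = half_width / sqrt(3) = 0.77 / sqrt(3) = 0.44455971
uc = sqrt(u_A^2 + u_B^2) = sqrt(0.33496298^2 + 0.44455971^2) = 0.55662693
U = k * uc = 2 * 0.55662693
U = 1.1133

1.1133


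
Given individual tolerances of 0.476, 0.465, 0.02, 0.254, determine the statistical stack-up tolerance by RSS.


RSS = sqrt(0.476^2 + 0.465^2 + 0.02^2 + 0.254^2)
= sqrt(0.507717)
= 0.7125

0.7125


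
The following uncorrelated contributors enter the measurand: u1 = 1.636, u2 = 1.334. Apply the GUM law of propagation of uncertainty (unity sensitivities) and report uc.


uc = sqrt(1.636^2 + 1.334^2)
uc = sqrt(4.456052)
uc = 2.1109

2.1109


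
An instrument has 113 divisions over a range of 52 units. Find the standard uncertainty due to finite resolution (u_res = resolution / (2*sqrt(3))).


resolution = range / divisions
resolution = 52 / 113 = 0.46017699
u_res = resolution / (2*sqrt(3))
u_res = 0.46017699 / 3.4641016
u_res = 0.1328

0.1328


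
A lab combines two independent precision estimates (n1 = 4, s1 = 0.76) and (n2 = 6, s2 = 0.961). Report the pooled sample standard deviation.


s_p = sqrt(((n1-1)*s1^2 + (n2-1)*s2^2) / (n1+n2-2))
numerator = (4-1)*0.76^2 + (6-1)*0.961^2 = 1.7328 + 4.617605 = 6.350405
denominator = 4 + 6 - 2 = 8
s_p^2 = 6.350405 / 8 = 0.79380063
s_p = sqrt(0.79380063) = 0.8910

0.8910


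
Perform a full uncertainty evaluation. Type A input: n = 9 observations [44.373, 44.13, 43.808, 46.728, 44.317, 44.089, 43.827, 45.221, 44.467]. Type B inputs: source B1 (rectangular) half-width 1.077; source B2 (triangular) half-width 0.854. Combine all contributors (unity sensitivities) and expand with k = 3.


mean = (44.373 + 44.13 + 43.808 + 46.728 + 44.317 + 44.089 + 43.827 + 45.221 + 44.467) / 9 = 44.55111111
s = sqrt(sum((x - mean)^2)/(n-1)) = 0.91846576
u_A = s / sqrt(n) = 0.91846576 / sqrt(9) = 0.30615525
u_B1 = 1.077 / sqrt(3) = 0.62180624
u_B2 = 0.854 / sqrt(6) = 0.34864404
uc = sqrt(0.30615525^2 + 0.62180624^2 + 0.34864404^2) = 0.77583935
U = k * uc = 3 * 0.77583935
U = 2.3275

2.3275


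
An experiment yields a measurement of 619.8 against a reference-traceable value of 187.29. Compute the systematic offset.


Systematic error = measured - true
= 619.8 - 187.29
= 432.5100

432.5100


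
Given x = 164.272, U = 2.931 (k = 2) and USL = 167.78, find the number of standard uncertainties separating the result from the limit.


u = U / k = 2.931 / 2 = 1.4655
margin = |USL - x| = |167.78 - 164.272| = 3.508
z = margin / u = 3.508 / 1.4655
z = 2.3937

2.3937


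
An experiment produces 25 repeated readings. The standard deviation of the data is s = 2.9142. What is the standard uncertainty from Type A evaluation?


u_A = s / sqrt(n)
u_A = 2.9142 / sqrt(25)
u_A = 2.9142 / 5
u_A = 0.5828

0.5828


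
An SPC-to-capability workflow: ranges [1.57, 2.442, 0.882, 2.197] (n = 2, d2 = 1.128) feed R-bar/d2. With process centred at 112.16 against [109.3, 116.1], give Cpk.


R_bar = (1.57 + 2.442 + 0.882 + 2.197) / 4 = 1.77275
sigma = R_bar / d2 = 1.77275 / 1.128 = 1.5715869
Cp = (USL - LSL)/(6*sigma) = (116.1 - 109.3)/(6*1.5715869) = 0.7211
Cpu = (116.1 - 112.16)/(3*1.5715869) = 0.8357
Cpl = (112.16 - 109.3)/(3*1.5715869) = 0.6066
Cpk = min(Cpu, Cpl) = 0.6066

0.6066


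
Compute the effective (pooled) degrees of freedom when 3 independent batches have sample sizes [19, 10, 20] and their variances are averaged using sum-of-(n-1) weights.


nu = sum_i (n_i - 1)
nu = ((19 - 1) + (10 - 1) + (20 - 1))
nu = 18 + 9 + 19
nu = 46

46


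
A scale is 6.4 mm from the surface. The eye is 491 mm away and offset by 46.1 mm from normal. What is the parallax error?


error = h * offset / d
= 6.4 * 46.1 / 491
= 0.6009

0.6009


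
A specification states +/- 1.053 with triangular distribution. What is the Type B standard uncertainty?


u_B = half_width / sqrt(6)
u_B = 1.053 / 2.4494897
u_B = 0.4299

0.4299


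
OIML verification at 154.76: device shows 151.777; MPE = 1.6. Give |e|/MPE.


e = indication - reference = 151.777 - 154.76 = -2.9830
|e| = 2.9830
ratio = |e| / MPE = 2.9830 / 1.6
ratio = 1.8644

1.8644


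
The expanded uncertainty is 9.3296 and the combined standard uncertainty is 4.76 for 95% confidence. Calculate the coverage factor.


k = U / uc
k = 9.3296 / 4.76
k = 1.96

1.96


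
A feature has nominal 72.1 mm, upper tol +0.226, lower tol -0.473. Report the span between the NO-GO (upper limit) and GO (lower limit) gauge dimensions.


GO = nominal - lower_tol (smallest hole = maximum material condition)
GO = 72.1 - 0.473 = 71.627
NO-GO = nominal + upper_tol (largest hole = least material condition)
NO-GO = 72.1 + 0.226 = 72.326
spread = NO-GO - GO = 72.326 - 71.627 = 0.6990

0.6990


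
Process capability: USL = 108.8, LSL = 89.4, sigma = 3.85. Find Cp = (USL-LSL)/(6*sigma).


Cp = (USL - LSL) / (6 * sigma)
= (108.8 - 89.4) / (6 * 3.85)
= 19.4000 / 23.1000
= 0.8398

0.8398


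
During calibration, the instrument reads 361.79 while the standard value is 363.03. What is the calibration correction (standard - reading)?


Correction = standard - reading
= 363.03 - 361.79
= 1.2400

1.2400


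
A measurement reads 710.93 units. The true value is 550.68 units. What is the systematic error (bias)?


Systematic error = measured - true
= 710.93 - 550.68
= 160.2500

160.2500


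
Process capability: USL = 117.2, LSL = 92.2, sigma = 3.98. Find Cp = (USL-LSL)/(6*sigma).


Cp = (USL - LSL) / (6 * sigma)
= (117.2 - 92.2) / (6 * 3.98)
= 25.0000 / 23.8800
= 1.0469

1.0469


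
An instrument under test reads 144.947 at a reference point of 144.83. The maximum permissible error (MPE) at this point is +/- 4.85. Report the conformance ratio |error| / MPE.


e = indication - reference = 144.947 - 144.83 = 0.1170
|e| = 0.1170
ratio = |e| / MPE = 0.1170 / 4.85
ratio = 0.0241

0.0241


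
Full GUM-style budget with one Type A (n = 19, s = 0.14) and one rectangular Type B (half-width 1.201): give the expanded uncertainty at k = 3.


u_A = s / sqrt(n) = 0.14 / sqrt(19) = 0.032118203
u_B = half_width / sqrt(3) = 1.201 / sqrt(3) = 0.69339767
uc = sqrt(u_A^2 + u_B^2) = sqrt(0.032118203^2 + 0.69339767^2) = 0.69414113
U = k * uc = 3 * 0.69414113
U = 2.0824

2.0824


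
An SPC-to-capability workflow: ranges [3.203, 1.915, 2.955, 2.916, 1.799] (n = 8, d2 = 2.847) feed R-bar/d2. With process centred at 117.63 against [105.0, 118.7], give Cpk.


R_bar = (3.203 + 1.915 + 2.955 + 2.916 + 1.799) / 5 = 2.5576
sigma = R_bar / d2 = 2.5576 / 2.847 = 0.89834914
Cp = (USL - LSL)/(6*sigma) = (118.7 - 105.0)/(6*0.89834914) = 2.5417
Cpu = (118.7 - 117.63)/(3*0.89834914) = 0.3970
Cpl = (117.63 - 105.0)/(3*0.89834914) = 4.6864
Cpk = min(Cpu, Cpl) = 0.3970

0.3970


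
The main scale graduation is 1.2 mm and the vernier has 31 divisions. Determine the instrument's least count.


LC = MSD / n_div
= 1.2 / 31
= 0.0387

0.0387


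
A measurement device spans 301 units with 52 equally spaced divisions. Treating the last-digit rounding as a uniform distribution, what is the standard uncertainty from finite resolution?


resolution = range / divisions
resolution = 301 / 52 = 5.7884615
u_res = resolution / (2*sqrt(3))
u_res = 5.7884615 / 3.4641016
u_res = 1.6710

1.6710


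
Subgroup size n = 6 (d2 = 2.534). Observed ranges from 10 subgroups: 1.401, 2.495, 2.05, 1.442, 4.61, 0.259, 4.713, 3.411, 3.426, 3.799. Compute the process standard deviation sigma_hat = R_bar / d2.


R_bar = (1.401 + 2.495 + 2.05 + 1.442 + 4.61 + 0.259 + 4.713 + 3.411 + 3.426 + 3.799) / 10
R_bar = 27.606 / 10 = 2.7606
sigma_hat = R_bar / d2 = 2.7606 / 2.534 = 1.0894

1.0894


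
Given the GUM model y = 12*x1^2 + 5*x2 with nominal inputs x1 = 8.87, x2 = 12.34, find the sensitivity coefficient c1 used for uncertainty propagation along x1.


y = 12*x1^2 + 5*x2
dy/dx1 = 2*12*x1
Evaluate at x1 = 8.87: c1 = 24 * 8.87
c1 = 212.8800

212.8800


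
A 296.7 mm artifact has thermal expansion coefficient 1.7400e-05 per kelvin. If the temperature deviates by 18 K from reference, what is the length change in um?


dL = L * alpha * dT
= 296.7 * 1.7400e-05 * 18
= 0.0929264 mm
dL_um = 0.0929264 * 1000 = 92.9264 um

92.9264


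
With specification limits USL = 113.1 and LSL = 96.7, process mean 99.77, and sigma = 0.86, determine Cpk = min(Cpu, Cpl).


Cpu = (USL - mean) / (3*sigma) = (113.1 - 99.77) / (3*0.86) = 5.1667
Cpl = (mean - LSL) / (3*sigma) = (99.77 - 96.7) / (3*0.86) = 1.1899
Cpk = min(Cpu, Cpl) = 1.1899

1.1899


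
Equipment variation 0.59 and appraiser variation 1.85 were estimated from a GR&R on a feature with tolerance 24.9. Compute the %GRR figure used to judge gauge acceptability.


GRR = sqrt(EV^2 + AV^2) = sqrt(0.59^2 + 1.85^2) = 1.9418033
%GRR = GRR / tol * 100 = 1.9418033 / 24.9 * 100
%GRR = 7.7984

7.7984


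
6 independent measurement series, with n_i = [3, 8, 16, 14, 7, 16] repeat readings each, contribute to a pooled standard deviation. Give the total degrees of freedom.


nu = sum_i (n_i - 1)
nu = ((3 - 1) + (8 - 1) + (16 - 1) + (14 - 1) + (7 - 1) + (16 - 1))
nu = 2 + 7 + 15 + 13 + 6 + 15
nu = 58

58


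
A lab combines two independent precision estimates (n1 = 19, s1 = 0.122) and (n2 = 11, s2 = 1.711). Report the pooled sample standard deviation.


s_p = sqrt(((n1-1)*s1^2 + (n2-1)*s2^2) / (n1+n2-2))
numerator = (19-1)*0.122^2 + (11-1)*1.711^2 = 0.267912 + 29.27521 = 29.543122
denominator = 19 + 11 - 2 = 28
s_p^2 = 29.543122 / 28 = 1.0551115
s_p = sqrt(1.0551115) = 1.0272

1.0272
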